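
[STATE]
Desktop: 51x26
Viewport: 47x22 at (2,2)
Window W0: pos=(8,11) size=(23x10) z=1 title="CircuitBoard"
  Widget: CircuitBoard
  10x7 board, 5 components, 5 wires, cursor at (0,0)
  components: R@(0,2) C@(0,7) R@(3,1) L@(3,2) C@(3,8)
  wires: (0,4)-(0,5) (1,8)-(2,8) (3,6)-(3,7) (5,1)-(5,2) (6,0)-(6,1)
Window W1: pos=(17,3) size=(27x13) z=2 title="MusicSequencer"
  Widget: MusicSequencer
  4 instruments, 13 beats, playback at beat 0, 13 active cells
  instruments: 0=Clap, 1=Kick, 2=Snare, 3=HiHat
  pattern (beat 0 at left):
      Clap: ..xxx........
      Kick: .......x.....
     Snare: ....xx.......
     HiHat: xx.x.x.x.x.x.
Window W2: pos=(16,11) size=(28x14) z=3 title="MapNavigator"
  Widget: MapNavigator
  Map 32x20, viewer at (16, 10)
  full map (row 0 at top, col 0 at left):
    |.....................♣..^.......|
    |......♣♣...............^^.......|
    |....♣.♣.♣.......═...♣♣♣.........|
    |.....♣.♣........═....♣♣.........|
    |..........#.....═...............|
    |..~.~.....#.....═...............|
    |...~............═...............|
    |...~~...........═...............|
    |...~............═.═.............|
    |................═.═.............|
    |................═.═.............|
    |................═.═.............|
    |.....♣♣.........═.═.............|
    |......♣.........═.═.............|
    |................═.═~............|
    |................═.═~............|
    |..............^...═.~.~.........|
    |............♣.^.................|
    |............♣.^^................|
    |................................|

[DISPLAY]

                                               
               ┏━━━━━━━━━━━━━━━━━━━━━━━━━┓     
               ┃ MusicSequencer          ┃     
               ┠─────────────────────────┨     
               ┃      ▼123456789012      ┃     
               ┃  Clap··███········      ┃     
               ┃  Kick·······█·····      ┃     
               ┃ Snare····██·······      ┃     
               ┃ HiHat██·█·█·█·█·█·      ┃     
      ┏━━━━━━━┏━━━━━━━━━━━━━━━━━━━━━━━━━━┓     
      ┃ Circui┃ MapNavigator             ┃     
      ┠───────┠──────────────────────────┨     
      ┃   0 1 ┃.~.....#.....═............┃     
      ┃0  [.] ┃~............═............┃     
      ┃       ┃~~...........═............┃     
      ┃1      ┃~............═.═..........┃     
      ┃       ┃.............═.═..........┃     
      ┃2      ┃.............@.═..........┃     
      ┗━━━━━━━┃.............═.═..........┃     
              ┃..♣♣.........═.═..........┃     
              ┃...♣.........═.═..........┃     
              ┃.............═.═~.........┃     


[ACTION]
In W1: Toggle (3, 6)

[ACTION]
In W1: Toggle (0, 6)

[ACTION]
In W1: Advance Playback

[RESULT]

                                               
               ┏━━━━━━━━━━━━━━━━━━━━━━━━━┓     
               ┃ MusicSequencer          ┃     
               ┠─────────────────────────┨     
               ┃      0▼23456789012      ┃     
               ┃  Clap··███·█······      ┃     
               ┃  Kick·······█·····      ┃     
               ┃ Snare····██·······      ┃     
               ┃ HiHat██·█·███·█·█·      ┃     
      ┏━━━━━━━┏━━━━━━━━━━━━━━━━━━━━━━━━━━┓     
      ┃ Circui┃ MapNavigator             ┃     
      ┠───────┠──────────────────────────┨     
      ┃   0 1 ┃.~.....#.....═............┃     
      ┃0  [.] ┃~............═............┃     
      ┃       ┃~~...........═............┃     
      ┃1      ┃~............═.═..........┃     
      ┃       ┃.............═.═..........┃     
      ┃2      ┃.............@.═..........┃     
      ┗━━━━━━━┃.............═.═..........┃     
              ┃..♣♣.........═.═..........┃     
              ┃...♣.........═.═..........┃     
              ┃.............═.═~.........┃     


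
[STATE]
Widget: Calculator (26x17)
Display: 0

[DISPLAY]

                         0
┌───┬───┬───┬───┐         
│ 7 │ 8 │ 9 │ ÷ │         
├───┼───┼───┼───┤         
│ 4 │ 5 │ 6 │ × │         
├───┼───┼───┼───┤         
│ 1 │ 2 │ 3 │ - │         
├───┼───┼───┼───┤         
│ 0 │ . │ = │ + │         
├───┼───┼───┼───┤         
│ C │ MC│ MR│ M+│         
└───┴───┴───┴───┘         
                          
                          
                          
                          
                          


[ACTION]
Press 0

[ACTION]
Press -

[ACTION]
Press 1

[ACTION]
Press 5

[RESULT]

                        15
┌───┬───┬───┬───┐         
│ 7 │ 8 │ 9 │ ÷ │         
├───┼───┼───┼───┤         
│ 4 │ 5 │ 6 │ × │         
├───┼───┼───┼───┤         
│ 1 │ 2 │ 3 │ - │         
├───┼───┼───┼───┤         
│ 0 │ . │ = │ + │         
├───┼───┼───┼───┤         
│ C │ MC│ MR│ M+│         
└───┴───┴───┴───┘         
                          
                          
                          
                          
                          


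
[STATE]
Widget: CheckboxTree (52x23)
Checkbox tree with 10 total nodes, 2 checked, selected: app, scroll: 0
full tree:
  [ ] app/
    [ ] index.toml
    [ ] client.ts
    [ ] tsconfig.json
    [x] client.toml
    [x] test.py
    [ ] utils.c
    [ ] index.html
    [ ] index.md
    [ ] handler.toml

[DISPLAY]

>[-] app/                                           
   [ ] index.toml                                   
   [ ] client.ts                                    
   [ ] tsconfig.json                                
   [x] client.toml                                  
   [x] test.py                                      
   [ ] utils.c                                      
   [ ] index.html                                   
   [ ] index.md                                     
   [ ] handler.toml                                 
                                                    
                                                    
                                                    
                                                    
                                                    
                                                    
                                                    
                                                    
                                                    
                                                    
                                                    
                                                    
                                                    


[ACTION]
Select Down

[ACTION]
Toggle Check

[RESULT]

 [-] app/                                           
>  [x] index.toml                                   
   [ ] client.ts                                    
   [ ] tsconfig.json                                
   [x] client.toml                                  
   [x] test.py                                      
   [ ] utils.c                                      
   [ ] index.html                                   
   [ ] index.md                                     
   [ ] handler.toml                                 
                                                    
                                                    
                                                    
                                                    
                                                    
                                                    
                                                    
                                                    
                                                    
                                                    
                                                    
                                                    
                                                    


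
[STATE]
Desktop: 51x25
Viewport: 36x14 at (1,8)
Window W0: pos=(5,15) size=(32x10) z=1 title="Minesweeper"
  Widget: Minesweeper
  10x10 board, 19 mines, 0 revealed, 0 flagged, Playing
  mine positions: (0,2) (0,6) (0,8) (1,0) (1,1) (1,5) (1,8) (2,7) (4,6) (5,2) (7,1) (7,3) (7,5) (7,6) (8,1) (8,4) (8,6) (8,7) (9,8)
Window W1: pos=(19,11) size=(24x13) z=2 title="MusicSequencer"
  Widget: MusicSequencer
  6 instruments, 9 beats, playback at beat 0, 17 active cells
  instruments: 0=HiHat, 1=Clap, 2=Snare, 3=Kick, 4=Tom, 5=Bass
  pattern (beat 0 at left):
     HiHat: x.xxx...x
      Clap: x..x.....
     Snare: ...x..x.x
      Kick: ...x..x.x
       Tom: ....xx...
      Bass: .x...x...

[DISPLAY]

                                    
                                    
                                    
                  ┏━━━━━━━━━━━━━━━━━
                  ┃ MusicSequencer  
                  ┠─────────────────
                  ┃      ▼12345678  
    ┏━━━━━━━━━━━━━┃ HiHat█·███···█  
    ┃ Minesweeper ┃  Clap█··█·····  
    ┠─────────────┃ Snare···█··█·█  
    ┃■■■■■■■■■■   ┃  Kick···█··█·█  
    ┃■■■■■■■■■■   ┃   Tom····██···  
    ┃■■■■■■■■■■   ┃  Bass·█···█···  
    ┃■■■■■■■■■■   ┃                 


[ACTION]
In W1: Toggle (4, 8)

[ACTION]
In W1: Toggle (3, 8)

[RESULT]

                                    
                                    
                                    
                  ┏━━━━━━━━━━━━━━━━━
                  ┃ MusicSequencer  
                  ┠─────────────────
                  ┃      ▼12345678  
    ┏━━━━━━━━━━━━━┃ HiHat█·███···█  
    ┃ Minesweeper ┃  Clap█··█·····  
    ┠─────────────┃ Snare···█··█·█  
    ┃■■■■■■■■■■   ┃  Kick···█··█··  
    ┃■■■■■■■■■■   ┃   Tom····██··█  
    ┃■■■■■■■■■■   ┃  Bass·█···█···  
    ┃■■■■■■■■■■   ┃                 


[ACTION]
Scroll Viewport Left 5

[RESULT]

                                    
                                    
                                    
                   ┏━━━━━━━━━━━━━━━━
                   ┃ MusicSequencer 
                   ┠────────────────
                   ┃      ▼12345678 
     ┏━━━━━━━━━━━━━┃ HiHat█·███···█ 
     ┃ Minesweeper ┃  Clap█··█····· 
     ┠─────────────┃ Snare···█··█·█ 
     ┃■■■■■■■■■■   ┃  Kick···█··█·· 
     ┃■■■■■■■■■■   ┃   Tom····██··█ 
     ┃■■■■■■■■■■   ┃  Bass·█···█··· 
     ┃■■■■■■■■■■   ┃                


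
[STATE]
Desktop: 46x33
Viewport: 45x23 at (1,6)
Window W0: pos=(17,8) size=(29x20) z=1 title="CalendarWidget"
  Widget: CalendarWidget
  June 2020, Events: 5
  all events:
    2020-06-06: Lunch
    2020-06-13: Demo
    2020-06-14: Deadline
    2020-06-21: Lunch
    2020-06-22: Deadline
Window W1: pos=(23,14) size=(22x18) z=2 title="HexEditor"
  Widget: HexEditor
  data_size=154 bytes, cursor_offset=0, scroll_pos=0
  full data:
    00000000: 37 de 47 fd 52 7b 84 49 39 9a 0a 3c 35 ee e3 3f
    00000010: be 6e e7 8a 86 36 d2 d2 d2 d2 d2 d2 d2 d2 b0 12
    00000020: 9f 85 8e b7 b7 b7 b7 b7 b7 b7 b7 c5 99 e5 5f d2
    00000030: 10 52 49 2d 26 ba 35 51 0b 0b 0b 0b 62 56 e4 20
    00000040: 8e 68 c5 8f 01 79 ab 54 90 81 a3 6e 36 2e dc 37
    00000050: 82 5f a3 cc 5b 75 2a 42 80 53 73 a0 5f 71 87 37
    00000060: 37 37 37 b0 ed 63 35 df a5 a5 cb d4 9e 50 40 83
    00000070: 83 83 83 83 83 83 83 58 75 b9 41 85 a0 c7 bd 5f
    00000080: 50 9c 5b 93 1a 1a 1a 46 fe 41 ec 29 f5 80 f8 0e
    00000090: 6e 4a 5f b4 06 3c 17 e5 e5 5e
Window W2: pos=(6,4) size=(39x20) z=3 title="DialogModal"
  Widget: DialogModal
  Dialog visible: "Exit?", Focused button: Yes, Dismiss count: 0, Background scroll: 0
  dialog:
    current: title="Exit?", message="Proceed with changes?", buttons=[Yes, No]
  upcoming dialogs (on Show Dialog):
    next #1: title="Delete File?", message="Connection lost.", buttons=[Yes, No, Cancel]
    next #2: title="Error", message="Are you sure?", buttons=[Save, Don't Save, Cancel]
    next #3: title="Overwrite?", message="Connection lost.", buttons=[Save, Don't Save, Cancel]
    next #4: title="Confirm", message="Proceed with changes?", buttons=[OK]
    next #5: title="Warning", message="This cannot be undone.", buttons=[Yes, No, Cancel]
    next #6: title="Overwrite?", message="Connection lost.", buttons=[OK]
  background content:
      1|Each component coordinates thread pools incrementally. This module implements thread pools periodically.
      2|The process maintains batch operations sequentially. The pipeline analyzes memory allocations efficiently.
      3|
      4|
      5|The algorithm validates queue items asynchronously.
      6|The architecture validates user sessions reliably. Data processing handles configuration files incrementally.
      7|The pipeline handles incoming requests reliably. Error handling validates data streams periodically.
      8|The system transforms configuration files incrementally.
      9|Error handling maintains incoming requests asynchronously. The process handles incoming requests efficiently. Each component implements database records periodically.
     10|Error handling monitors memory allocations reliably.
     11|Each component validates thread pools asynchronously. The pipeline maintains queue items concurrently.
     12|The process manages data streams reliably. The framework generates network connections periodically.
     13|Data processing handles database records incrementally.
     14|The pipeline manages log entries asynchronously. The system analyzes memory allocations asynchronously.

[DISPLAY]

     ┠─────────────────────────────────────┨ 
     ┃Each component coordinates thread poo┃ 
     ┃The process maintains batch operation┃┓
     ┃                                     ┃┃
     ┃                                     ┃┨
     ┃The algorithm validates queue items a┃┃
     ┃The ar┌───────────────────────┐ sessi┃┃
     ┃The pi│         Exit?         │equest┃┃
     ┃The sy│ Proceed with changes? │tion f┃┃
     ┃Error │       [Yes]  No       │ng req┃┃
     ┃Error └───────────────────────┘alloca┃┃
     ┃Each component validates thread pools┃┃
     ┃The process manages data streams reli┃┃
     ┃Data processing handles database reco┃┃
     ┃The pipeline manages log entries asyn┃┃
     ┃                                     ┃┃
     ┃                                     ┃┃
     ┗━━━━━━━━━━━━━━━━━━━━━━━━━━━━━━━━━━━━━┛┃
                ┃     ┃00000070  83 83 83 8┃┃
                ┃     ┃00000080  50 9c 5b 9┃┃
                ┃     ┃00000090  6e 4a 5f b┃┃
                ┗━━━━━┃                    ┃┛
                      ┃                    ┃ 


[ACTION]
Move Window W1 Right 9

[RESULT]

     ┠─────────────────────────────────────┨ 
     ┃Each component coordinates thread poo┃ 
     ┃The process maintains batch operation┃┓
     ┃                                     ┃┃
     ┃                                     ┃┨
     ┃The algorithm validates queue items a┃┃
     ┃The ar┌───────────────────────┐ sessi┃┃
     ┃The pi│         Exit?         │equest┃┃
     ┃The sy│ Proceed with changes? │tion f┃┓
     ┃Error │       [Yes]  No       │ng req┃┃
     ┃Error └───────────────────────┘alloca┃┨
     ┃Each component validates thread pools┃┃
     ┃The process manages data streams reli┃┃
     ┃Data processing handles database reco┃┃
     ┃The pipeline manages log entries asyn┃┃
     ┃                                     ┃┃
     ┃                                     ┃┃
     ┗━━━━━━━━━━━━━━━━━━━━━━━━━━━━━━━━━━━━━┛┃
                ┃      ┃00000070  83 83 83 8┃
                ┃      ┃00000080  50 9c 5b 9┃
                ┃      ┃00000090  6e 4a 5f b┃
                ┗━━━━━━┃                    ┃
                       ┃                    ┃


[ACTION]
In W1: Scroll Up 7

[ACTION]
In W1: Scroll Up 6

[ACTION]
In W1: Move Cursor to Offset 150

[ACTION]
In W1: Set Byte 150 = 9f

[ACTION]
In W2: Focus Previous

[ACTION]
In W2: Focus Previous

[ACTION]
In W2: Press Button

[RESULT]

     ┠─────────────────────────────────────┨ 
     ┃Each component coordinates thread poo┃ 
     ┃The process maintains batch operation┃┓
     ┃                                     ┃┃
     ┃                                     ┃┨
     ┃The algorithm validates queue items a┃┃
     ┃The architecture validates user sessi┃┃
     ┃The pipeline handles incoming request┃┃
     ┃The system transforms configuration f┃┓
     ┃Error handling maintains incoming req┃┃
     ┃Error handling monitors memory alloca┃┨
     ┃Each component validates thread pools┃┃
     ┃The process manages data streams reli┃┃
     ┃Data processing handles database reco┃┃
     ┃The pipeline manages log entries asyn┃┃
     ┃                                     ┃┃
     ┃                                     ┃┃
     ┗━━━━━━━━━━━━━━━━━━━━━━━━━━━━━━━━━━━━━┛┃
                ┃      ┃00000070  83 83 83 8┃
                ┃      ┃00000080  50 9c 5b 9┃
                ┃      ┃00000090  6e 4a 5f b┃
                ┗━━━━━━┃                    ┃
                       ┃                    ┃


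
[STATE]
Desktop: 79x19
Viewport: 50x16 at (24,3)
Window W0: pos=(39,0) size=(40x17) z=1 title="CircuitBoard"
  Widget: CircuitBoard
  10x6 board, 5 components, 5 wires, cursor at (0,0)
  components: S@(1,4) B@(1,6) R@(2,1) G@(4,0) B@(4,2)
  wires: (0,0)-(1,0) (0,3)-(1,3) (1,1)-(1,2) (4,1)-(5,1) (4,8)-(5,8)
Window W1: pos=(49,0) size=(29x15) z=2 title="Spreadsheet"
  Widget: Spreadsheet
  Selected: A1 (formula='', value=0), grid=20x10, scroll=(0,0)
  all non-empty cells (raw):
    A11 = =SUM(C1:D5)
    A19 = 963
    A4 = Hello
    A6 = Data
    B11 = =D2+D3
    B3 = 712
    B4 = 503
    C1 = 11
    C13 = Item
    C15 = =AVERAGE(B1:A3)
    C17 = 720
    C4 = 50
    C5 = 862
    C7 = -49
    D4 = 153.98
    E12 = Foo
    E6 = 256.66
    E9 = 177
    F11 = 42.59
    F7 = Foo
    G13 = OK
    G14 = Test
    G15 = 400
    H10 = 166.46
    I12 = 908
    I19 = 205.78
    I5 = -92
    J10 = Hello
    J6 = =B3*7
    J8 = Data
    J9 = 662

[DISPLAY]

               ┃   0 1 2 ┃A1:                     
               ┃0  [.]   ┃       A       B       C
               ┃    │    ┃------------------------
               ┃1   ·   ·┃  1      [0]       0    
               ┃         ┃  2        0       0    
               ┃2       R┃  3        0     712    
               ┃         ┃  4 Hello        503    
               ┃3        ┃  5        0       0    
               ┃         ┃  6 Data           0    
               ┃4   G   ·┃  7        0       0    
               ┃        │┃  8        0       0    
               ┃5       ·┗━━━━━━━━━━━━━━━━━━━━━━━━
               ┃Cursor: (0,0)                     
               ┗━━━━━━━━━━━━━━━━━━━━━━━━━━━━━━━━━━
                                                  
                                                  


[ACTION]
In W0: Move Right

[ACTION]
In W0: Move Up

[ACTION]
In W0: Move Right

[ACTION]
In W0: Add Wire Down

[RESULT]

               ┃   0 1 2 ┃A1:                     
               ┃0   ·    ┃       A       B       C
               ┃    │    ┃------------------------
               ┃1   ·   ·┃  1      [0]       0    
               ┃         ┃  2        0       0    
               ┃2       R┃  3        0     712    
               ┃         ┃  4 Hello        503    
               ┃3        ┃  5        0       0    
               ┃         ┃  6 Data           0    
               ┃4   G   ·┃  7        0       0    
               ┃        │┃  8        0       0    
               ┃5       ·┗━━━━━━━━━━━━━━━━━━━━━━━━
               ┃Cursor: (0,2)                     
               ┗━━━━━━━━━━━━━━━━━━━━━━━━━━━━━━━━━━
                                                  
                                                  


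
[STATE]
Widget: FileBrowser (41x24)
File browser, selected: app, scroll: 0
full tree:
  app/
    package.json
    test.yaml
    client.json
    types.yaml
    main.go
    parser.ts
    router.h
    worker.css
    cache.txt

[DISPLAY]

> [-] app/                               
    package.json                         
    test.yaml                            
    client.json                          
    types.yaml                           
    main.go                              
    parser.ts                            
    router.h                             
    worker.css                           
    cache.txt                            
                                         
                                         
                                         
                                         
                                         
                                         
                                         
                                         
                                         
                                         
                                         
                                         
                                         
                                         


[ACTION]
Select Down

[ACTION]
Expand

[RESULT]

  [-] app/                               
  > package.json                         
    test.yaml                            
    client.json                          
    types.yaml                           
    main.go                              
    parser.ts                            
    router.h                             
    worker.css                           
    cache.txt                            
                                         
                                         
                                         
                                         
                                         
                                         
                                         
                                         
                                         
                                         
                                         
                                         
                                         
                                         


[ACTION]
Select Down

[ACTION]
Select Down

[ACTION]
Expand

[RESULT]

  [-] app/                               
    package.json                         
    test.yaml                            
  > client.json                          
    types.yaml                           
    main.go                              
    parser.ts                            
    router.h                             
    worker.css                           
    cache.txt                            
                                         
                                         
                                         
                                         
                                         
                                         
                                         
                                         
                                         
                                         
                                         
                                         
                                         
                                         


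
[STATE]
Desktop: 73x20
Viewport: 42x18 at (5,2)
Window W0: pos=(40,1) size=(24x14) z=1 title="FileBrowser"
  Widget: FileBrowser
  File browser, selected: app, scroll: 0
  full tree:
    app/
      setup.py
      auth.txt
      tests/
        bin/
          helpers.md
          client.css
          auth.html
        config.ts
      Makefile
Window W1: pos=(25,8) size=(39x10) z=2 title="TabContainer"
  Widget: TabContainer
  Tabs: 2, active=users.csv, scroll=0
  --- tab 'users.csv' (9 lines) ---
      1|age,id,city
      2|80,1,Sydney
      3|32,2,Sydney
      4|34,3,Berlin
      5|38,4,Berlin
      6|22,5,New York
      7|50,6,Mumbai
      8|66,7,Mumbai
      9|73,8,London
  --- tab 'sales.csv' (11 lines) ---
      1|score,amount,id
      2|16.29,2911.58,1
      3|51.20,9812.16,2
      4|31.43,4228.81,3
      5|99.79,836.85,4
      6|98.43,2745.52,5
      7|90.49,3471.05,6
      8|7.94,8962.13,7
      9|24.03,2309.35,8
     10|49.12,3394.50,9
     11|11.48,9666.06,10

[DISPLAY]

                                   ┃ FileB
                                   ┠──────
                                   ┃> [-] 
                                   ┃    se
                                   ┃    au
                                   ┃    [+
                    ┏━━━━━━━━━━━━━━━━━━━━━
                    ┃ TabContainer        
                    ┠─────────────────────
                    ┃[users.csv]│ sales.cs
                    ┃─────────────────────
                    ┃age,id,city          
                    ┃80,1,Sydney          
                    ┃32,2,Sydney          
                    ┃34,3,Berlin          
                    ┗━━━━━━━━━━━━━━━━━━━━━
                                          
                                          


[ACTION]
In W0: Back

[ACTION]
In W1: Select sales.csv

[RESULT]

                                   ┃ FileB
                                   ┠──────
                                   ┃> [-] 
                                   ┃    se
                                   ┃    au
                                   ┃    [+
                    ┏━━━━━━━━━━━━━━━━━━━━━
                    ┃ TabContainer        
                    ┠─────────────────────
                    ┃ users.csv │[sales.cs
                    ┃─────────────────────
                    ┃score,amount,id      
                    ┃16.29,2911.58,1      
                    ┃51.20,9812.16,2      
                    ┃31.43,4228.81,3      
                    ┗━━━━━━━━━━━━━━━━━━━━━
                                          
                                          


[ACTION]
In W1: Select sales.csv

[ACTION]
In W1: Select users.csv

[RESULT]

                                   ┃ FileB
                                   ┠──────
                                   ┃> [-] 
                                   ┃    se
                                   ┃    au
                                   ┃    [+
                    ┏━━━━━━━━━━━━━━━━━━━━━
                    ┃ TabContainer        
                    ┠─────────────────────
                    ┃[users.csv]│ sales.cs
                    ┃─────────────────────
                    ┃age,id,city          
                    ┃80,1,Sydney          
                    ┃32,2,Sydney          
                    ┃34,3,Berlin          
                    ┗━━━━━━━━━━━━━━━━━━━━━
                                          
                                          


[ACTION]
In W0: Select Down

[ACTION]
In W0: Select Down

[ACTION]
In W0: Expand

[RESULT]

                                   ┃ FileB
                                   ┠──────
                                   ┃  [-] 
                                   ┃    se
                                   ┃  > au
                                   ┃    [+
                    ┏━━━━━━━━━━━━━━━━━━━━━
                    ┃ TabContainer        
                    ┠─────────────────────
                    ┃[users.csv]│ sales.cs
                    ┃─────────────────────
                    ┃age,id,city          
                    ┃80,1,Sydney          
                    ┃32,2,Sydney          
                    ┃34,3,Berlin          
                    ┗━━━━━━━━━━━━━━━━━━━━━
                                          
                                          


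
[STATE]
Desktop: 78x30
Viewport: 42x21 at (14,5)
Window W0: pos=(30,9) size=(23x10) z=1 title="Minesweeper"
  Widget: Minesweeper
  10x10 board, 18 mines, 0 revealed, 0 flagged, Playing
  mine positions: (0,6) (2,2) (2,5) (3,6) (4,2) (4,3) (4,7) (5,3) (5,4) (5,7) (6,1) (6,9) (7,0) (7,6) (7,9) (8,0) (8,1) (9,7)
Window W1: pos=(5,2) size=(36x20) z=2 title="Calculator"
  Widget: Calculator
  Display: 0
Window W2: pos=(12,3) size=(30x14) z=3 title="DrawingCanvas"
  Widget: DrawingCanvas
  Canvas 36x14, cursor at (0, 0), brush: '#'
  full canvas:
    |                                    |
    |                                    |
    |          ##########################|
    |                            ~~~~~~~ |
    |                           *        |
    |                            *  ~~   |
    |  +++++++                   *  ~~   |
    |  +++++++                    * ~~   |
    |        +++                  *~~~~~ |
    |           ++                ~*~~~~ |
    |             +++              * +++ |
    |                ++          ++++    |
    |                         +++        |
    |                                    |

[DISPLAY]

───────────────────────────┨              
                           ┃              
                           ┃              
         ##################┃              
                           ┃━━━━━━━━━━┓   
                          *┃r         ┃   
                           ┃──────────┨   
 +++++++                   ┃          ┃   
 +++++++                   ┃          ┃   
       +++                 ┃          ┃   
          ++               ┃          ┃   
━━━━━━━━━━━━━━━━━━━━━━━━━━━┛          ┃   
                          ┃           ┃   
                          ┃━━━━━━━━━━━┛   
                          ┃               
                          ┃               
━━━━━━━━━━━━━━━━━━━━━━━━━━┛               
                                          
                                          
                                          
                                          


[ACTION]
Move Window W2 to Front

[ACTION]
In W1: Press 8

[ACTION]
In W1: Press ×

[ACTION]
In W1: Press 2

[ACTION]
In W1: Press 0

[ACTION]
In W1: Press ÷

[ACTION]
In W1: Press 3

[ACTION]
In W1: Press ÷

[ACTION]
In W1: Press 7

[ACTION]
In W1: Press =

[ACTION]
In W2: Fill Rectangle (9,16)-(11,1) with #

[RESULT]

───────────────────────────┨              
                           ┃              
                           ┃              
         ##################┃              
                           ┃━━━━━━━━━━┓   
                          *┃r         ┃   
                           ┃──────────┨   
 +++++++                   ┃          ┃   
 +++++++                   ┃          ┃   
       +++                 ┃          ┃   
################           ┃          ┃   
━━━━━━━━━━━━━━━━━━━━━━━━━━━┛          ┃   
                          ┃           ┃   
                          ┃━━━━━━━━━━━┛   
                          ┃               
                          ┃               
━━━━━━━━━━━━━━━━━━━━━━━━━━┛               
                                          
                                          
                                          
                                          


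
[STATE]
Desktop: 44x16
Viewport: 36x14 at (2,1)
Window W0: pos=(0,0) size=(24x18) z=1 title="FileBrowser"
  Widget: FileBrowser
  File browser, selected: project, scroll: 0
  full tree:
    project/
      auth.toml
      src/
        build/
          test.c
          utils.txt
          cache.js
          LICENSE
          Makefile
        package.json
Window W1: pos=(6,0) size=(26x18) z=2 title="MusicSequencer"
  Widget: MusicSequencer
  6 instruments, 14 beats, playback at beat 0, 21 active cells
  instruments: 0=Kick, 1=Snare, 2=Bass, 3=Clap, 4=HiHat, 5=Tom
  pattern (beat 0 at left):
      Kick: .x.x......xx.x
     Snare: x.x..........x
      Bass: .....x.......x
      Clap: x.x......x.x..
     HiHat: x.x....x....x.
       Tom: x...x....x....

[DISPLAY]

File┃ MusicSequencer         ┃      
────┠────────────────────────┨      
 [-]┃      ▼1234567890123    ┃      
   a┃  Kick·█·█······██·█    ┃      
   [┃ Snare█·█··········█    ┃      
    ┃  Bass·····█·······█    ┃      
    ┃  Clap█·█······█·█··    ┃      
    ┃ HiHat█·█····█····█·    ┃      
    ┃   Tom█···█····█····    ┃      
    ┃                        ┃      
    ┃                        ┃      
    ┃                        ┃      
    ┃                        ┃      
    ┃                        ┃      


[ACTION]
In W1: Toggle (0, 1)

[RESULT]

File┃ MusicSequencer         ┃      
────┠────────────────────────┨      
 [-]┃      ▼1234567890123    ┃      
   a┃  Kick···█······██·█    ┃      
   [┃ Snare█·█··········█    ┃      
    ┃  Bass·····█·······█    ┃      
    ┃  Clap█·█······█·█··    ┃      
    ┃ HiHat█·█····█····█·    ┃      
    ┃   Tom█···█····█····    ┃      
    ┃                        ┃      
    ┃                        ┃      
    ┃                        ┃      
    ┃                        ┃      
    ┃                        ┃      


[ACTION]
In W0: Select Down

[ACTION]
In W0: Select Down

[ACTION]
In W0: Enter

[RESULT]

File┃ MusicSequencer         ┃      
────┠────────────────────────┨      
 [-]┃      ▼1234567890123    ┃      
   a┃  Kick···█······██·█    ┃      
 > [┃ Snare█·█··········█    ┃      
    ┃  Bass·····█·······█    ┃      
    ┃  Clap█·█······█·█··    ┃      
    ┃ HiHat█·█····█····█·    ┃      
    ┃   Tom█···█····█····    ┃      
    ┃                        ┃      
    ┃                        ┃      
    ┃                        ┃      
    ┃                        ┃      
    ┃                        ┃      


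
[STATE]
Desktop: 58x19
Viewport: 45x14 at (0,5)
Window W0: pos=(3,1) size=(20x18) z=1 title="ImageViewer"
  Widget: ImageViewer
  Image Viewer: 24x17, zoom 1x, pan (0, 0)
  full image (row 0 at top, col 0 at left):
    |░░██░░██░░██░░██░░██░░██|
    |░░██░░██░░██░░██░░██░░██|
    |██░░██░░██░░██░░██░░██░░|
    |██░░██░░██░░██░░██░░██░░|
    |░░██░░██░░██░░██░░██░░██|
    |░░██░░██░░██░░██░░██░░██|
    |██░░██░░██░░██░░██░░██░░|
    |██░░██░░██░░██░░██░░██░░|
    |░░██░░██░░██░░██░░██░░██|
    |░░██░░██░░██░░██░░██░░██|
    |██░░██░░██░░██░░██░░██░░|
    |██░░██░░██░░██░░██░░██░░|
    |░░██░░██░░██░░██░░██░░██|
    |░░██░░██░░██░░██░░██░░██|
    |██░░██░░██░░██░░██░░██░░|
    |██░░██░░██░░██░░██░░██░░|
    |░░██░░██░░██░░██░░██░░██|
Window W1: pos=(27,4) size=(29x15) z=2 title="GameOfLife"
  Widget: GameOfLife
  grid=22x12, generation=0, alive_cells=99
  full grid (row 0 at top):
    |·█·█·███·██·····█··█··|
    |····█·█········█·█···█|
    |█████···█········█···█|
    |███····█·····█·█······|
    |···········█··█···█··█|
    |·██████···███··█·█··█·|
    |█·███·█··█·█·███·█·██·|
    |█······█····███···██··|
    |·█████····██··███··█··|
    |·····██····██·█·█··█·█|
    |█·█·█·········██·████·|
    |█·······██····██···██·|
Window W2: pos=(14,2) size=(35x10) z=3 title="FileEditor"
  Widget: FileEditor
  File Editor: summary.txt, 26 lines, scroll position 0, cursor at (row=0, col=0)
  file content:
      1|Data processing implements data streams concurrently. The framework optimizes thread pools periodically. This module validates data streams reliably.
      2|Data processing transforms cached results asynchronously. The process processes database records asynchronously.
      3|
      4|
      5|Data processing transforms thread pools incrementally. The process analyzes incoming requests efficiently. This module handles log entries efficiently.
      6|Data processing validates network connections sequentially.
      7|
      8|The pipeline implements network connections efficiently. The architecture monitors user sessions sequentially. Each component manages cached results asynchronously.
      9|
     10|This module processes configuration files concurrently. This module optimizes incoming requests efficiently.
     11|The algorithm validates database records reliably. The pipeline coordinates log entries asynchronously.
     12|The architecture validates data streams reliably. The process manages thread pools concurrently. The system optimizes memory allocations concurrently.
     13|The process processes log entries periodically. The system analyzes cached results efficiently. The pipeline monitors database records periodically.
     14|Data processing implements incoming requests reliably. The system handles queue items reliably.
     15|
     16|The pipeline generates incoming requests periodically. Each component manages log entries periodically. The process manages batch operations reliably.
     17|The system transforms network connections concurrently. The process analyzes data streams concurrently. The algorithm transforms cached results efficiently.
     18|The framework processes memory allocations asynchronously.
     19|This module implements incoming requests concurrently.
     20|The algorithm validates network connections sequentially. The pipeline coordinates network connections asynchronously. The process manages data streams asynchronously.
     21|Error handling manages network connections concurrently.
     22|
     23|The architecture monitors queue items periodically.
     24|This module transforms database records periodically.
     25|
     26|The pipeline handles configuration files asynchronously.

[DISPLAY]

   ┃░░██░░██░░┃█ata processing implements dat
   ┃██░░██░░██┃Data processing transforms cac
   ┃██░░██░░██┃                              
   ┃░░██░░██░░┃                              
   ┃░░██░░██░░┃Data processing transforms thr
   ┃██░░██░░██┃Data processing validates netw
   ┃██░░██░░██┗━━━━━━━━━━━━━━━━━━━━━━━━━━━━━━
   ┃░░██░░██░░██░░██░░┃    ┃·██████···███··█·
   ┃░░██░░██░░██░░██░░┃    ┃█·███·█··█·█·███·
   ┃██░░██░░██░░██░░██┃    ┃█······█····███··
   ┃██░░██░░██░░██░░██┃    ┃·█████····██··███
   ┃░░██░░██░░██░░██░░┃    ┃·····██····██·█·█
   ┃░░██░░██░░██░░██░░┃    ┃█·█·█·········██·
   ┗━━━━━━━━━━━━━━━━━━┛    ┗━━━━━━━━━━━━━━━━━


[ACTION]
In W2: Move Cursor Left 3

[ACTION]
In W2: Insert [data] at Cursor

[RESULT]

   ┃░░██░░██░░┃data█ata processing implements
   ┃██░░██░░██┃Data processing transforms cac
   ┃██░░██░░██┃                              
   ┃░░██░░██░░┃                              
   ┃░░██░░██░░┃Data processing transforms thr
   ┃██░░██░░██┃Data processing validates netw
   ┃██░░██░░██┗━━━━━━━━━━━━━━━━━━━━━━━━━━━━━━
   ┃░░██░░██░░██░░██░░┃    ┃·██████···███··█·
   ┃░░██░░██░░██░░██░░┃    ┃█·███·█··█·█·███·
   ┃██░░██░░██░░██░░██┃    ┃█······█····███··
   ┃██░░██░░██░░██░░██┃    ┃·█████····██··███
   ┃░░██░░██░░██░░██░░┃    ┃·····██····██·█·█
   ┃░░██░░██░░██░░██░░┃    ┃█·█·█·········██·
   ┗━━━━━━━━━━━━━━━━━━┛    ┗━━━━━━━━━━━━━━━━━


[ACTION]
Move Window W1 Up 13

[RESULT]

   ┃░░██░░██░░┃data█ata processing implements
   ┃██░░██░░██┃Data processing transforms cac
   ┃██░░██░░██┃                              
   ┃░░██░░██░░┃                              
   ┃░░██░░██░░┃Data processing transforms thr
   ┃██░░██░░██┃Data processing validates netw
   ┃██░░██░░██┗━━━━━━━━━━━━━━━━━━━━━━━━━━━━━━
   ┃░░██░░██░░██░░██░░┃    ┃·····██····██·█·█
   ┃░░██░░██░░██░░██░░┃    ┃█·█·█·········██·
   ┃██░░██░░██░░██░░██┃    ┗━━━━━━━━━━━━━━━━━
   ┃██░░██░░██░░██░░██┃                      
   ┃░░██░░██░░██░░██░░┃                      
   ┃░░██░░██░░██░░██░░┃                      
   ┗━━━━━━━━━━━━━━━━━━┛                      
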